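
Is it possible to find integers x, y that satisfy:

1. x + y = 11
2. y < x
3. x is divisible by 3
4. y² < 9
Yes

Take x = 9, y = 2. Substituting into each constraint:
  (1) 9 + 2 = 11 ✓
  (2) 2 < 9 ✓
  (3) 9 = 3 × 3, remainder 0 ✓
  (4) y² = (2)² = 4, and 4 < 9 ✓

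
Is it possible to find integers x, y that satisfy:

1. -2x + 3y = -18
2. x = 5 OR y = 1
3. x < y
No

The full constraint system is jointly infeasible over the integers. Each constraint and what it forces:

  - -2x + 3y = -18: is a linear equation tying the variables together
  - x = 5 OR y = 1: forces a choice: either x = 5 or y = 1
  - x < y: bounds one variable relative to another variable

Split on the disjunction (x = 5 OR y = 1):
  • If x = 5: with x = 5, every remaining term of the linear equation is divisible by 3, so the left side is ≡ 0 (mod 3); but the right side -8 ≡ 1 (mod 3). No integers can satisfy it.
  • If y = 1: with y = 1, every remaining term of the linear equation is divisible by 2, so the left side is ≡ 0 (mod 2); but the right side -21 ≡ 1 (mod 2). No integers can satisfy it.
Both branches are infeasible, so the system has no integer solution.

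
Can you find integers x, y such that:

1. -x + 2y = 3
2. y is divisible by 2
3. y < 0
Yes

Take x = -7, y = -2. Substituting into each constraint:
  (1) 7 + 2(-2) = 3 ✓
  (2) -2 = 2 × -1, remainder 0 ✓
  (3) -2 < 0 ✓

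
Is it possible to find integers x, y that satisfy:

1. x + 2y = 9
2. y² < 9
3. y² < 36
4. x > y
Yes

Take x = 5, y = 2. Substituting into each constraint:
  (1) 5 + 2(2) = 9 ✓
  (2) y² = (2)² = 4, and 4 < 9 ✓
  (3) y² = (2)² = 4, and 4 < 36 ✓
  (4) 5 > 2 ✓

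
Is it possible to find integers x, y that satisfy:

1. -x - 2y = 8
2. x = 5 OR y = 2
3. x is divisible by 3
Yes

Take x = -12, y = 2. Substituting into each constraint:
  (1) 12 - 2(2) = 8 ✓
  (2) y = 2, target 2 ✓ (second branch holds)
  (3) -12 = 3 × -4, remainder 0 ✓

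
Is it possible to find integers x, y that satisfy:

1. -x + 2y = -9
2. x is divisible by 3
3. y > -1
Yes

Take x = 9, y = 0. Substituting into each constraint:
  (1) (-9) + 2(0) = -9 ✓
  (2) 9 = 3 × 3, remainder 0 ✓
  (3) 0 > -1 ✓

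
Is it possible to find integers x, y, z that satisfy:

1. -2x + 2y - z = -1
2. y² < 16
Yes

Take x = 0, y = 0, z = 1. Substituting into each constraint:
  (1) -2(0) + 2(0) + (-1) = -1 ✓
  (2) y² = (0)² = 0, and 0 < 16 ✓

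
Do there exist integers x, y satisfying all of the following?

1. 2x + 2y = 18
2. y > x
Yes

Take x = 4, y = 5. Substituting into each constraint:
  (1) 2(4) + 2(5) = 18 ✓
  (2) 5 > 4 ✓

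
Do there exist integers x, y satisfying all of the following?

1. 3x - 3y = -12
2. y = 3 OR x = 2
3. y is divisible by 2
Yes

Take x = 2, y = 6. Substituting into each constraint:
  (1) 3(2) - 3(6) = -12 ✓
  (2) x = 2, target 2 ✓ (second branch holds)
  (3) 6 = 2 × 3, remainder 0 ✓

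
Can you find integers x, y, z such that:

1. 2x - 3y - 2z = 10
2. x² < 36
Yes

Take x = 0, y = 0, z = -5. Substituting into each constraint:
  (1) 2(0) - 3(0) - 2(-5) = 10 ✓
  (2) x² = (0)² = 0, and 0 < 36 ✓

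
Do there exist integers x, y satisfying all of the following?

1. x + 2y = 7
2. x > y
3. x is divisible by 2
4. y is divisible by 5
No

A contradictory subset is {x + 2y = 7, x is divisible by 2}. No integer assignment can satisfy these jointly:

  - x + 2y = 7: is a linear equation tying the variables together
  - x is divisible by 2: restricts x to multiples of 2

Modular obstruction: writing x = 2x', every remaining term of the linear equation is divisible by 2, so the left side is ≡ 0 (mod 2); but the right side 7 ≡ 1 (mod 2). No integers can satisfy it.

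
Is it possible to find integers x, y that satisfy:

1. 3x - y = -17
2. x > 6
Yes

Take x = 7, y = 38. Substituting into each constraint:
  (1) 3(7) + (-38) = -17 ✓
  (2) 7 > 6 ✓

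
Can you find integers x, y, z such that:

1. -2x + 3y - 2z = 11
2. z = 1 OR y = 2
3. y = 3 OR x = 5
Yes

Take x = -2, y = 3, z = 1. Substituting into each constraint:
  (1) -2(-2) + 3(3) - 2(1) = 11 ✓
  (2) z = 1, target 1 ✓ (first branch holds)
  (3) y = 3, target 3 ✓ (first branch holds)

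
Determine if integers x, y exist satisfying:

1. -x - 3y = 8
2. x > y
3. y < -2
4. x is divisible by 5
Yes

Take x = 10, y = -6. Substituting into each constraint:
  (1) (-10) - 3(-6) = 8 ✓
  (2) 10 > -6 ✓
  (3) -6 < -2 ✓
  (4) 10 = 5 × 2, remainder 0 ✓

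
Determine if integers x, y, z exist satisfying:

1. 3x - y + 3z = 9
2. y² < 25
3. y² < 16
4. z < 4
Yes

Take x = 3, y = 0, z = 0. Substituting into each constraint:
  (1) 3(3) + 0 + 3(0) = 9 ✓
  (2) y² = (0)² = 0, and 0 < 25 ✓
  (3) y² = (0)² = 0, and 0 < 16 ✓
  (4) 0 < 4 ✓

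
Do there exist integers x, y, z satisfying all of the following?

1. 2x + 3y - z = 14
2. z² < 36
Yes

Take x = 0, y = 5, z = 1. Substituting into each constraint:
  (1) 2(0) + 3(5) + (-1) = 14 ✓
  (2) z² = (1)² = 1, and 1 < 36 ✓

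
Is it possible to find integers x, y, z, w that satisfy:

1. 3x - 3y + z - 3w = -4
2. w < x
Yes

Take x = 0, y = 0, z = -7, w = -1. Substituting into each constraint:
  (1) 3(0) - 3(0) + (-7) - 3(-1) = -4 ✓
  (2) -1 < 0 ✓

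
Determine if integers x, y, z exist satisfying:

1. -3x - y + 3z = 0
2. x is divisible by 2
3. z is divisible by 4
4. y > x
Yes

Take x = 0, y = 12, z = 4. Substituting into each constraint:
  (1) -3(0) + (-12) + 3(4) = 0 ✓
  (2) 0 = 2 × 0, remainder 0 ✓
  (3) 4 = 4 × 1, remainder 0 ✓
  (4) 12 > 0 ✓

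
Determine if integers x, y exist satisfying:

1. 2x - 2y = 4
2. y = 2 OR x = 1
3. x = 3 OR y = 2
Yes

Take x = 4, y = 2. Substituting into each constraint:
  (1) 2(4) - 2(2) = 4 ✓
  (2) y = 2, target 2 ✓ (first branch holds)
  (3) y = 2, target 2 ✓ (second branch holds)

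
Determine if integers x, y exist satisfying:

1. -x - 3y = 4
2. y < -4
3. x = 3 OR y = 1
No

The full constraint system is jointly infeasible over the integers. Each constraint and what it forces:

  - -x - 3y = 4: is a linear equation tying the variables together
  - y < -4: bounds one variable relative to a constant
  - x = 3 OR y = 1: forces a choice: either x = 3 or y = 1

Split on the disjunction (x = 3 OR y = 1):
  • If x = 3: with x = 3, every remaining term of the linear equation is divisible by 3, so the left side is ≡ 0 (mod 3); but the right side 7 ≡ 1 (mod 3). No integers can satisfy it.
  • If y = 1: this contradicts the bound y ≤ -5.
Both branches are infeasible, so the system has no integer solution.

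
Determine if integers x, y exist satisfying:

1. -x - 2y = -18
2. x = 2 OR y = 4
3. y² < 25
Yes

Take x = 10, y = 4. Substituting into each constraint:
  (1) (-10) - 2(4) = -18 ✓
  (2) y = 4, target 4 ✓ (second branch holds)
  (3) y² = (4)² = 16, and 16 < 25 ✓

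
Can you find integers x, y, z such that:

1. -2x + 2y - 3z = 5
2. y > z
Yes

Take x = -1, y = 0, z = -1. Substituting into each constraint:
  (1) -2(-1) + 2(0) - 3(-1) = 5 ✓
  (2) 0 > -1 ✓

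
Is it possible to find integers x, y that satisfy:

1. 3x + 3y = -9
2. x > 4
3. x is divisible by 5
Yes

Take x = 5, y = -8. Substituting into each constraint:
  (1) 3(5) + 3(-8) = -9 ✓
  (2) 5 > 4 ✓
  (3) 5 = 5 × 1, remainder 0 ✓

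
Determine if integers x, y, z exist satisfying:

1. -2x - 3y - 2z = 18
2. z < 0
Yes

Take x = 0, y = -4, z = -3. Substituting into each constraint:
  (1) -2(0) - 3(-4) - 2(-3) = 18 ✓
  (2) -3 < 0 ✓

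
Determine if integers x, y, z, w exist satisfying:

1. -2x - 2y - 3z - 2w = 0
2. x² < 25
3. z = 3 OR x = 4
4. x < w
Yes

Take x = 4, y = -15, z = 4, w = 5. Substituting into each constraint:
  (1) -2(4) - 2(-15) - 3(4) - 2(5) = 0 ✓
  (2) x² = (4)² = 16, and 16 < 25 ✓
  (3) x = 4, target 4 ✓ (second branch holds)
  (4) 4 < 5 ✓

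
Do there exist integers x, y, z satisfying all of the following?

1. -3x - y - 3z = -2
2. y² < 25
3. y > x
Yes

Take x = 1, y = 2, z = -1. Substituting into each constraint:
  (1) -3(1) + (-2) - 3(-1) = -2 ✓
  (2) y² = (2)² = 4, and 4 < 25 ✓
  (3) 2 > 1 ✓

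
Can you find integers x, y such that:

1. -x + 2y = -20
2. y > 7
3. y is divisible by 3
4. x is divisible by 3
No

A contradictory subset is {-x + 2y = -20, y is divisible by 3, x is divisible by 3}. No integer assignment can satisfy these jointly:

  - -x + 2y = -20: is a linear equation tying the variables together
  - y is divisible by 3: restricts y to multiples of 3
  - x is divisible by 3: restricts x to multiples of 3

Modular obstruction: writing x = 3x' and writing y = 3y', every remaining term of the linear equation is divisible by 3, so the left side is ≡ 0 (mod 3); but the right side -20 ≡ 1 (mod 3). No integers can satisfy it.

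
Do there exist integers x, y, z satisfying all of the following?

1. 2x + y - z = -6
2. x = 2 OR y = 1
Yes

Take x = 0, y = 1, z = 7. Substituting into each constraint:
  (1) 2(0) + 1 + (-7) = -6 ✓
  (2) y = 1, target 1 ✓ (second branch holds)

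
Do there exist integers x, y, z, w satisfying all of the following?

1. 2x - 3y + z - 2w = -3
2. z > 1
Yes

Take x = 0, y = 2, z = 3, w = 0. Substituting into each constraint:
  (1) 2(0) - 3(2) + 3 - 2(0) = -3 ✓
  (2) 3 > 1 ✓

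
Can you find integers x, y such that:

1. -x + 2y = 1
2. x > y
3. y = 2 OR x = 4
Yes

Take x = 3, y = 2. Substituting into each constraint:
  (1) (-3) + 2(2) = 1 ✓
  (2) 3 > 2 ✓
  (3) y = 2, target 2 ✓ (first branch holds)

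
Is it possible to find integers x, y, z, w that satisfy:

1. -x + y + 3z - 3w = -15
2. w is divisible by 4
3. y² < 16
Yes

Take x = 17, y = 2, z = 0, w = 0. Substituting into each constraint:
  (1) (-17) + 2 + 3(0) - 3(0) = -15 ✓
  (2) 0 = 4 × 0, remainder 0 ✓
  (3) y² = (2)² = 4, and 4 < 16 ✓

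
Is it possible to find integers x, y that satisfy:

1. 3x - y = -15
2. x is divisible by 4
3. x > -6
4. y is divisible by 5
Yes

Take x = 0, y = 15. Substituting into each constraint:
  (1) 3(0) + (-15) = -15 ✓
  (2) 0 = 4 × 0, remainder 0 ✓
  (3) 0 > -6 ✓
  (4) 15 = 5 × 3, remainder 0 ✓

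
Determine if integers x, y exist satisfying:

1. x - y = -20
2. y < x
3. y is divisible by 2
No

A contradictory subset is {x - y = -20, y < x}. No integer assignment can satisfy these jointly:

  - x - y = -20: is a linear equation tying the variables together
  - y < x: bounds one variable relative to another variable

From the equation, x − y = -20, i.e. x − y = -20; but x > y requires x − y ≥ 1. Contradiction.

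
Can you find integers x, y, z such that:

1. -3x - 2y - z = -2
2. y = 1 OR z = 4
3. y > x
Yes

Take x = -2, y = 2, z = 4. Substituting into each constraint:
  (1) -3(-2) - 2(2) + (-4) = -2 ✓
  (2) z = 4, target 4 ✓ (second branch holds)
  (3) 2 > -2 ✓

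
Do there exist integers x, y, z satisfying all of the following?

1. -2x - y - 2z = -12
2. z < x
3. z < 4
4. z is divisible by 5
Yes

Take x = 1, y = 10, z = 0. Substituting into each constraint:
  (1) -2(1) + (-10) - 2(0) = -12 ✓
  (2) 0 < 1 ✓
  (3) 0 < 4 ✓
  (4) 0 = 5 × 0, remainder 0 ✓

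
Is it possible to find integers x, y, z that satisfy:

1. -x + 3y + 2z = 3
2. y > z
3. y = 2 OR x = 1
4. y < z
No

A contradictory subset is {y > z, y < z}. No integer assignment can satisfy these jointly:

  - y > z: bounds one variable relative to another variable
  - y < z: bounds one variable relative to another variable

Direct contradiction: y > z and z > y cannot both hold.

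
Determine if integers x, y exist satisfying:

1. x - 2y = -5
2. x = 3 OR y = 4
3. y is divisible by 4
Yes

Take x = 3, y = 4. Substituting into each constraint:
  (1) 3 - 2(4) = -5 ✓
  (2) x = 3, target 3 ✓ (first branch holds)
  (3) 4 = 4 × 1, remainder 0 ✓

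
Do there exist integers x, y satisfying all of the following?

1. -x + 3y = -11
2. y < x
Yes

Take x = -4, y = -5. Substituting into each constraint:
  (1) 4 + 3(-5) = -11 ✓
  (2) -5 < -4 ✓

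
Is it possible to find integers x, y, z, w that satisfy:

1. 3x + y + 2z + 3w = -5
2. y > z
Yes

Take x = 0, y = 1, z = 0, w = -2. Substituting into each constraint:
  (1) 3(0) + 1 + 2(0) + 3(-2) = -5 ✓
  (2) 1 > 0 ✓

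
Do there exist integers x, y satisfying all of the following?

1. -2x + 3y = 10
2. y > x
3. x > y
No

A contradictory subset is {y > x, x > y}. No integer assignment can satisfy these jointly:

  - y > x: bounds one variable relative to another variable
  - x > y: bounds one variable relative to another variable

Direct contradiction: y > x and x > y cannot both hold.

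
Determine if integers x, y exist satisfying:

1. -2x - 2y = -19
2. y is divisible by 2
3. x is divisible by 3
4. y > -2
No

Even the single constraint (-2x - 2y = -19) is infeasible over the integers.

  - -2x - 2y = -19: every term on the left is divisible by 2, so the LHS ≡ 0 (mod 2), but the RHS -19 is not — no integer solution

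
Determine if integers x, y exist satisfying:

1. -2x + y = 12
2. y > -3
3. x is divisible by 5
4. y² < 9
Yes

Take x = -5, y = 2. Substituting into each constraint:
  (1) -2(-5) + 2 = 12 ✓
  (2) 2 > -3 ✓
  (3) -5 = 5 × -1, remainder 0 ✓
  (4) y² = (2)² = 4, and 4 < 9 ✓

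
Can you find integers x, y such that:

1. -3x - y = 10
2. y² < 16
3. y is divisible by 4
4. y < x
No

A contradictory subset is {-3x - y = 10, y² < 16, y < x}. No integer assignment can satisfy these jointly:

  - -3x - y = 10: is a linear equation tying the variables together
  - y² < 16: restricts y to |y| ≤ 3
  - y < x: bounds one variable relative to another variable

Propagating the comparison: x > y and y ≥ -3 give x ≥ -2. Range argument: with x ∈ [-2, ∞], y ∈ [-3, 3], the left side of the equation is at most 9, but the right side is 10 > 9. No integer solution exists.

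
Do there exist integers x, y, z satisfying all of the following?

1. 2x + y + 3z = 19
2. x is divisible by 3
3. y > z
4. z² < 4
Yes

Take x = 0, y = 16, z = 1. Substituting into each constraint:
  (1) 2(0) + 16 + 3(1) = 19 ✓
  (2) 0 = 3 × 0, remainder 0 ✓
  (3) 16 > 1 ✓
  (4) z² = (1)² = 1, and 1 < 4 ✓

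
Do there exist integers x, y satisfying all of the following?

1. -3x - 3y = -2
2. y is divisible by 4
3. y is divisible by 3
No

Even the single constraint (-3x - 3y = -2) is infeasible over the integers.

  - -3x - 3y = -2: every term on the left is divisible by 3, so the LHS ≡ 0 (mod 3), but the RHS -2 is not — no integer solution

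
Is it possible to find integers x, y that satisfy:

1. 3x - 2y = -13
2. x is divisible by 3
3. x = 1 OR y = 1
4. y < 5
No

A contradictory subset is {3x - 2y = -13, x = 1 OR y = 1, y < 5}. No integer assignment can satisfy these jointly:

  - 3x - 2y = -13: is a linear equation tying the variables together
  - x = 1 OR y = 1: forces a choice: either x = 1 or y = 1
  - y < 5: bounds one variable relative to a constant

Split on the disjunction (x = 1 OR y = 1):
  • If x = 1: the equation forces y = 8, which contradicts the bound y ≤ 4.
  • If y = 1: with y = 1, every remaining term of the linear equation is divisible by 3, so the left side is ≡ 0 (mod 3); but the right side -11 ≡ 1 (mod 3). No integers can satisfy it.
Both branches are infeasible, so the system has no integer solution.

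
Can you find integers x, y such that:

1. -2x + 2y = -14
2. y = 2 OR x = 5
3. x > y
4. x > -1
Yes

Take x = 9, y = 2. Substituting into each constraint:
  (1) -2(9) + 2(2) = -14 ✓
  (2) y = 2, target 2 ✓ (first branch holds)
  (3) 9 > 2 ✓
  (4) 9 > -1 ✓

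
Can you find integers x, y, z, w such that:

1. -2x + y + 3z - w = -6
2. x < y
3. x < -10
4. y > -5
Yes

Take x = -11, y = 0, z = 0, w = 28. Substituting into each constraint:
  (1) -2(-11) + 0 + 3(0) + (-28) = -6 ✓
  (2) -11 < 0 ✓
  (3) -11 < -10 ✓
  (4) 0 > -5 ✓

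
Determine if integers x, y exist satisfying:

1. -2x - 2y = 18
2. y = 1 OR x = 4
Yes

Take x = -10, y = 1. Substituting into each constraint:
  (1) -2(-10) - 2(1) = 18 ✓
  (2) y = 1, target 1 ✓ (first branch holds)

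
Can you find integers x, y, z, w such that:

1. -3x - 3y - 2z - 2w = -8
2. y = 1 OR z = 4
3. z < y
Yes

Take x = 3, y = 1, z = -2, w = 0. Substituting into each constraint:
  (1) -3(3) - 3(1) - 2(-2) - 2(0) = -8 ✓
  (2) y = 1, target 1 ✓ (first branch holds)
  (3) -2 < 1 ✓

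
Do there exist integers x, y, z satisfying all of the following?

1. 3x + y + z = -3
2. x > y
Yes

Take x = 0, y = -1, z = -2. Substituting into each constraint:
  (1) 3(0) + (-1) + (-2) = -3 ✓
  (2) 0 > -1 ✓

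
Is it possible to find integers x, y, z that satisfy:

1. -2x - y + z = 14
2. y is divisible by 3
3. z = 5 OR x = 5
Yes

Take x = -6, y = 3, z = 5. Substituting into each constraint:
  (1) -2(-6) + (-3) + 5 = 14 ✓
  (2) 3 = 3 × 1, remainder 0 ✓
  (3) z = 5, target 5 ✓ (first branch holds)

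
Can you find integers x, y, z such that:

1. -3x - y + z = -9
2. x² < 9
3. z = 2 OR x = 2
Yes

Take x = 1, y = 8, z = 2. Substituting into each constraint:
  (1) -3(1) + (-8) + 2 = -9 ✓
  (2) x² = (1)² = 1, and 1 < 9 ✓
  (3) z = 2, target 2 ✓ (first branch holds)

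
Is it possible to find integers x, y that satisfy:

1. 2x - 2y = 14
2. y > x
No

The full constraint system is jointly infeasible over the integers. Each constraint and what it forces:

  - 2x - 2y = 14: is a linear equation tying the variables together
  - y > x: bounds one variable relative to another variable

From the equation, x − y = 7, i.e. y − x = -7; but y > x requires y − x ≥ 1. Contradiction.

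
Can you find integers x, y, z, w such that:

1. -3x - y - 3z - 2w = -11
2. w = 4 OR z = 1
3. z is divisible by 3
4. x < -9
Yes

Take x = -10, y = 33, z = 0, w = 4. Substituting into each constraint:
  (1) -3(-10) + (-33) - 3(0) - 2(4) = -11 ✓
  (2) w = 4, target 4 ✓ (first branch holds)
  (3) 0 = 3 × 0, remainder 0 ✓
  (4) -10 < -9 ✓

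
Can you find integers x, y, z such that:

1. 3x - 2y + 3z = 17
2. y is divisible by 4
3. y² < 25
Yes

Take x = -2, y = -4, z = 5. Substituting into each constraint:
  (1) 3(-2) - 2(-4) + 3(5) = 17 ✓
  (2) -4 = 4 × -1, remainder 0 ✓
  (3) y² = (-4)² = 16, and 16 < 25 ✓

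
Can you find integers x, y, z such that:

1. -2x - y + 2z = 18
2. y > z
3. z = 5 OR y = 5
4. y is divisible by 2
Yes

Take x = -7, y = 6, z = 5. Substituting into each constraint:
  (1) -2(-7) + (-6) + 2(5) = 18 ✓
  (2) 6 > 5 ✓
  (3) z = 5, target 5 ✓ (first branch holds)
  (4) 6 = 2 × 3, remainder 0 ✓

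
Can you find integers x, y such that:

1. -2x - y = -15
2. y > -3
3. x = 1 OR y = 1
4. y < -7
No

A contradictory subset is {y > -3, y < -7}. No integer assignment can satisfy these jointly:

  - y > -3: bounds one variable relative to a constant
  - y < -7: bounds one variable relative to a constant

Direct contradiction: the bounds on y require y ≥ -2 and y ≤ -8 simultaneously, which is empty.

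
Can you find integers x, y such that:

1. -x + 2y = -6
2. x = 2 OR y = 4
Yes

Take x = 14, y = 4. Substituting into each constraint:
  (1) (-14) + 2(4) = -6 ✓
  (2) y = 4, target 4 ✓ (second branch holds)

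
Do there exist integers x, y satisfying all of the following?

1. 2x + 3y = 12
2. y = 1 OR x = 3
Yes

Take x = 3, y = 2. Substituting into each constraint:
  (1) 2(3) + 3(2) = 12 ✓
  (2) x = 3, target 3 ✓ (second branch holds)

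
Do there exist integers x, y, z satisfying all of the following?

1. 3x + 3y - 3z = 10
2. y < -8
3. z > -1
No

Even the single constraint (3x + 3y - 3z = 10) is infeasible over the integers.

  - 3x + 3y - 3z = 10: every term on the left is divisible by 3, so the LHS ≡ 0 (mod 3), but the RHS 10 is not — no integer solution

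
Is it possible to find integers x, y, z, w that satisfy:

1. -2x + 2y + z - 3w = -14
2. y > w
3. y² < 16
Yes

Take x = 0, y = 0, z = -17, w = -1. Substituting into each constraint:
  (1) -2(0) + 2(0) + (-17) - 3(-1) = -14 ✓
  (2) 0 > -1 ✓
  (3) y² = (0)² = 0, and 0 < 16 ✓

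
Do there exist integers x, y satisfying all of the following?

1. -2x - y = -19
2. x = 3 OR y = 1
Yes

Take x = 3, y = 13. Substituting into each constraint:
  (1) -2(3) + (-13) = -19 ✓
  (2) x = 3, target 3 ✓ (first branch holds)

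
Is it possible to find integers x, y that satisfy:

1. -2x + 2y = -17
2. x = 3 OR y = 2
No

Even the single constraint (-2x + 2y = -17) is infeasible over the integers.

  - -2x + 2y = -17: every term on the left is divisible by 2, so the LHS ≡ 0 (mod 2), but the RHS -17 is not — no integer solution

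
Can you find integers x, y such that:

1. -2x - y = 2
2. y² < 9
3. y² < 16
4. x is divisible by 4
Yes

Take x = 0, y = -2. Substituting into each constraint:
  (1) -2(0) + 2 = 2 ✓
  (2) y² = (-2)² = 4, and 4 < 9 ✓
  (3) y² = (-2)² = 4, and 4 < 16 ✓
  (4) 0 = 4 × 0, remainder 0 ✓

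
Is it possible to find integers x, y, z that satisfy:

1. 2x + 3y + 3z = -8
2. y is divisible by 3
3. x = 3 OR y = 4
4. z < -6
No

A contradictory subset is {2x + 3y + 3z = -8, y is divisible by 3, x = 3 OR y = 4}. No integer assignment can satisfy these jointly:

  - 2x + 3y + 3z = -8: is a linear equation tying the variables together
  - y is divisible by 3: restricts y to multiples of 3
  - x = 3 OR y = 4: forces a choice: either x = 3 or y = 4

Split on the disjunction (x = 3 OR y = 4):
  • If x = 3: with x = 3, writing y = 3y', every remaining term of the linear equation is divisible by 3, so the left side is ≡ 0 (mod 3); but the right side -14 ≡ 1 (mod 3). No integers can satisfy it.
  • If y = 4: this contradicts the divisibility constraint — 4 is not a multiple of 3.
Both branches are infeasible, so the system has no integer solution.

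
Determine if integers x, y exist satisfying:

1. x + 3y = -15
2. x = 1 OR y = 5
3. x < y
Yes

Take x = -30, y = 5. Substituting into each constraint:
  (1) (-30) + 3(5) = -15 ✓
  (2) y = 5, target 5 ✓ (second branch holds)
  (3) -30 < 5 ✓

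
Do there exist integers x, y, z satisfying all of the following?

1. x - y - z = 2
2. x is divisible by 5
Yes

Take x = 0, y = 0, z = -2. Substituting into each constraint:
  (1) 0 + 0 + 2 = 2 ✓
  (2) 0 = 5 × 0, remainder 0 ✓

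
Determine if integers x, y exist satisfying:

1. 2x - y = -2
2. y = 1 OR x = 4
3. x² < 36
Yes

Take x = 4, y = 10. Substituting into each constraint:
  (1) 2(4) + (-10) = -2 ✓
  (2) x = 4, target 4 ✓ (second branch holds)
  (3) x² = (4)² = 16, and 16 < 36 ✓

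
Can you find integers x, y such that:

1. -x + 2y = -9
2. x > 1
Yes

Take x = 9, y = 0. Substituting into each constraint:
  (1) (-9) + 2(0) = -9 ✓
  (2) 9 > 1 ✓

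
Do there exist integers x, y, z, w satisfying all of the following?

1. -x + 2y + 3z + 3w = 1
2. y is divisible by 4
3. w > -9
Yes

Take x = 2, y = 0, z = 1, w = 0. Substituting into each constraint:
  (1) (-2) + 2(0) + 3(1) + 3(0) = 1 ✓
  (2) 0 = 4 × 0, remainder 0 ✓
  (3) 0 > -9 ✓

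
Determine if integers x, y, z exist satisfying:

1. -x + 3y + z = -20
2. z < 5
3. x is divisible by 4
Yes

Take x = 0, y = 0, z = -20. Substituting into each constraint:
  (1) 0 + 3(0) + (-20) = -20 ✓
  (2) -20 < 5 ✓
  (3) 0 = 4 × 0, remainder 0 ✓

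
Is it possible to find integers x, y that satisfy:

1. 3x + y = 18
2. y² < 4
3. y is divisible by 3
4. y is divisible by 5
Yes

Take x = 6, y = 0. Substituting into each constraint:
  (1) 3(6) + 0 = 18 ✓
  (2) y² = (0)² = 0, and 0 < 4 ✓
  (3) 0 = 3 × 0, remainder 0 ✓
  (4) 0 = 5 × 0, remainder 0 ✓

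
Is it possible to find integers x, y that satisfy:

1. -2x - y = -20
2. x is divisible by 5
Yes

Take x = 0, y = 20. Substituting into each constraint:
  (1) -2(0) + (-20) = -20 ✓
  (2) 0 = 5 × 0, remainder 0 ✓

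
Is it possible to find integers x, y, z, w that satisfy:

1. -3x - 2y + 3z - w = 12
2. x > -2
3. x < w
Yes

Take x = 2, y = 0, z = 7, w = 3. Substituting into each constraint:
  (1) -3(2) - 2(0) + 3(7) + (-3) = 12 ✓
  (2) 2 > -2 ✓
  (3) 2 < 3 ✓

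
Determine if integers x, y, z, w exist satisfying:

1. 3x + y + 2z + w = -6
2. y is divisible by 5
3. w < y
Yes

Take x = 0, y = 0, z = -2, w = -2. Substituting into each constraint:
  (1) 3(0) + 0 + 2(-2) + (-2) = -6 ✓
  (2) 0 = 5 × 0, remainder 0 ✓
  (3) -2 < 0 ✓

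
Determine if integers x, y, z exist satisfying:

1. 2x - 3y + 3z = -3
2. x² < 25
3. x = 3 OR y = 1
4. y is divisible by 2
Yes

Take x = 3, y = 2, z = -1. Substituting into each constraint:
  (1) 2(3) - 3(2) + 3(-1) = -3 ✓
  (2) x² = (3)² = 9, and 9 < 25 ✓
  (3) x = 3, target 3 ✓ (first branch holds)
  (4) 2 = 2 × 1, remainder 0 ✓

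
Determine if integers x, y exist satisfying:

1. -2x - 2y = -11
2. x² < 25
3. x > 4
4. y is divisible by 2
No

Even the single constraint (-2x - 2y = -11) is infeasible over the integers.

  - -2x - 2y = -11: every term on the left is divisible by 2, so the LHS ≡ 0 (mod 2), but the RHS -11 is not — no integer solution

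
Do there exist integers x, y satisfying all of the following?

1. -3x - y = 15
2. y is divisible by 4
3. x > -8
Yes

Take x = -5, y = 0. Substituting into each constraint:
  (1) -3(-5) + 0 = 15 ✓
  (2) 0 = 4 × 0, remainder 0 ✓
  (3) -5 > -8 ✓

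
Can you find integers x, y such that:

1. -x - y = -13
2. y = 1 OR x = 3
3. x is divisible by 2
Yes

Take x = 12, y = 1. Substituting into each constraint:
  (1) (-12) + (-1) = -13 ✓
  (2) y = 1, target 1 ✓ (first branch holds)
  (3) 12 = 2 × 6, remainder 0 ✓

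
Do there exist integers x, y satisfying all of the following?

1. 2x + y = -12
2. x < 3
Yes

Take x = -6, y = 0. Substituting into each constraint:
  (1) 2(-6) + 0 = -12 ✓
  (2) -6 < 3 ✓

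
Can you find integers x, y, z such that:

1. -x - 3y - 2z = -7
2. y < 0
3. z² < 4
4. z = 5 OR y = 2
No

A contradictory subset is {y < 0, z² < 4, z = 5 OR y = 2}. No integer assignment can satisfy these jointly:

  - y < 0: bounds one variable relative to a constant
  - z² < 4: restricts z to |z| ≤ 1
  - z = 5 OR y = 2: forces a choice: either z = 5 or y = 2

Split on the disjunction (z = 5 OR y = 2):
  • If z = 5: this contradicts z² < 4, which requires |z| ≤ 1.
  • If y = 2: this contradicts the bound y ≤ -1.
Both branches are infeasible, so the system has no integer solution.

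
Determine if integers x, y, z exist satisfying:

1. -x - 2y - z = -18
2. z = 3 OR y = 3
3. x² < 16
Yes

Take x = 0, y = 3, z = 12. Substituting into each constraint:
  (1) 0 - 2(3) + (-12) = -18 ✓
  (2) y = 3, target 3 ✓ (second branch holds)
  (3) x² = (0)² = 0, and 0 < 16 ✓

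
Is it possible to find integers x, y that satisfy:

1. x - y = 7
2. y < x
Yes

Take x = 0, y = -7. Substituting into each constraint:
  (1) 0 + 7 = 7 ✓
  (2) -7 < 0 ✓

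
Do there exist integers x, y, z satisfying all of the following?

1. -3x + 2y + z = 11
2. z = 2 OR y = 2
Yes

Take x = -3, y = 0, z = 2. Substituting into each constraint:
  (1) -3(-3) + 2(0) + 2 = 11 ✓
  (2) z = 2, target 2 ✓ (first branch holds)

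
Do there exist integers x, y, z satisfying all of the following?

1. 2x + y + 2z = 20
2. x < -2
Yes

Take x = -3, y = 0, z = 13. Substituting into each constraint:
  (1) 2(-3) + 0 + 2(13) = 20 ✓
  (2) -3 < -2 ✓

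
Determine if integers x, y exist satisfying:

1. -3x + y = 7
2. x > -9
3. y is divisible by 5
Yes

Take x = 1, y = 10. Substituting into each constraint:
  (1) -3(1) + 10 = 7 ✓
  (2) 1 > -9 ✓
  (3) 10 = 5 × 2, remainder 0 ✓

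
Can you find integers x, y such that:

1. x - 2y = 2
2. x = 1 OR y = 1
Yes

Take x = 4, y = 1. Substituting into each constraint:
  (1) 4 - 2(1) = 2 ✓
  (2) y = 1, target 1 ✓ (second branch holds)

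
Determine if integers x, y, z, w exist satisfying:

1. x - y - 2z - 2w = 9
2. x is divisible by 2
Yes

Take x = 0, y = -9, z = 0, w = 0. Substituting into each constraint:
  (1) 0 + 9 - 2(0) - 2(0) = 9 ✓
  (2) 0 = 2 × 0, remainder 0 ✓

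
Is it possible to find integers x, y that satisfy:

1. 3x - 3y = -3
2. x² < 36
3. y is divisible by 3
Yes

Take x = -1, y = 0. Substituting into each constraint:
  (1) 3(-1) - 3(0) = -3 ✓
  (2) x² = (-1)² = 1, and 1 < 36 ✓
  (3) 0 = 3 × 0, remainder 0 ✓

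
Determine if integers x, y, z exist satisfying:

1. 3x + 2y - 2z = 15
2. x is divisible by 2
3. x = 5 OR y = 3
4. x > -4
No

A contradictory subset is {3x + 2y - 2z = 15, x is divisible by 2}. No integer assignment can satisfy these jointly:

  - 3x + 2y - 2z = 15: is a linear equation tying the variables together
  - x is divisible by 2: restricts x to multiples of 2

Modular obstruction: writing x = 2x', every remaining term of the linear equation is divisible by 2, so the left side is ≡ 0 (mod 2); but the right side 15 ≡ 1 (mod 2). No integers can satisfy it.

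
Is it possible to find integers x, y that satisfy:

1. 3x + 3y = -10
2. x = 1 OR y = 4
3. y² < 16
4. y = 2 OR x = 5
No

Even the single constraint (3x + 3y = -10) is infeasible over the integers.

  - 3x + 3y = -10: every term on the left is divisible by 3, so the LHS ≡ 0 (mod 3), but the RHS -10 is not — no integer solution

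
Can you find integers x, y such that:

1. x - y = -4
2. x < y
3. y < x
No

A contradictory subset is {x < y, y < x}. No integer assignment can satisfy these jointly:

  - x < y: bounds one variable relative to another variable
  - y < x: bounds one variable relative to another variable

Direct contradiction: y > x and x > y cannot both hold.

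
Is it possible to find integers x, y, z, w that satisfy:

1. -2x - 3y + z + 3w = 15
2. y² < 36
Yes

Take x = -9, y = 1, z = 0, w = 0. Substituting into each constraint:
  (1) -2(-9) - 3(1) + 0 + 3(0) = 15 ✓
  (2) y² = (1)² = 1, and 1 < 36 ✓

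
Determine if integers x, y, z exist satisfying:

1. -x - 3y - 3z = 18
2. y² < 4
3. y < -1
No

A contradictory subset is {y² < 4, y < -1}. No integer assignment can satisfy these jointly:

  - y² < 4: restricts y to |y| ≤ 1
  - y < -1: bounds one variable relative to a constant

Direct contradiction: the bounds on y require y ≥ -1 and y ≤ -2 simultaneously, which is empty.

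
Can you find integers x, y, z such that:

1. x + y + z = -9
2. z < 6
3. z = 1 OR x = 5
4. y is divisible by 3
Yes

Take x = 5, y = 0, z = -14. Substituting into each constraint:
  (1) 5 + 0 + (-14) = -9 ✓
  (2) -14 < 6 ✓
  (3) x = 5, target 5 ✓ (second branch holds)
  (4) 0 = 3 × 0, remainder 0 ✓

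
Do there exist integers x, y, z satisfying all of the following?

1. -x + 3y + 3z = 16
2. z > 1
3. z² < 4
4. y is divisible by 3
No

A contradictory subset is {z > 1, z² < 4}. No integer assignment can satisfy these jointly:

  - z > 1: bounds one variable relative to a constant
  - z² < 4: restricts z to |z| ≤ 1

Direct contradiction: the bounds on z require z ≥ 2 and z ≤ 1 simultaneously, which is empty.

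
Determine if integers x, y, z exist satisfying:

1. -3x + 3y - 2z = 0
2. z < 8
Yes

Take x = 0, y = 0, z = 0. Substituting into each constraint:
  (1) -3(0) + 3(0) - 2(0) = 0 ✓
  (2) 0 < 8 ✓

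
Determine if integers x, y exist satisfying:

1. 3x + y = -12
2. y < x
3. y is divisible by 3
Yes

Take x = -2, y = -6. Substituting into each constraint:
  (1) 3(-2) + (-6) = -12 ✓
  (2) -6 < -2 ✓
  (3) -6 = 3 × -2, remainder 0 ✓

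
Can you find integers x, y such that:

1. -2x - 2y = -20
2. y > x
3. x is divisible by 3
Yes

Take x = 0, y = 10. Substituting into each constraint:
  (1) -2(0) - 2(10) = -20 ✓
  (2) 10 > 0 ✓
  (3) 0 = 3 × 0, remainder 0 ✓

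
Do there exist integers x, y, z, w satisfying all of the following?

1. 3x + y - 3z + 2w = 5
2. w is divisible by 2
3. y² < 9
Yes

Take x = 0, y = 2, z = -1, w = 0. Substituting into each constraint:
  (1) 3(0) + 2 - 3(-1) + 2(0) = 5 ✓
  (2) 0 = 2 × 0, remainder 0 ✓
  (3) y² = (2)² = 4, and 4 < 9 ✓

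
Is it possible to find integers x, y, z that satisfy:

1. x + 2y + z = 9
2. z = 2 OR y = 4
Yes

Take x = 1, y = 4, z = 0. Substituting into each constraint:
  (1) 1 + 2(4) + 0 = 9 ✓
  (2) y = 4, target 4 ✓ (second branch holds)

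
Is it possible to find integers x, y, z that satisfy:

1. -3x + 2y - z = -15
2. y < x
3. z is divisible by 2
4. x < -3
Yes

Take x = -5, y = -6, z = 18. Substituting into each constraint:
  (1) -3(-5) + 2(-6) + (-18) = -15 ✓
  (2) -6 < -5 ✓
  (3) 18 = 2 × 9, remainder 0 ✓
  (4) -5 < -3 ✓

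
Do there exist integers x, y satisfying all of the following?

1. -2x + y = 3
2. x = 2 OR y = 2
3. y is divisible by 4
No

The full constraint system is jointly infeasible over the integers. Each constraint and what it forces:

  - -2x + y = 3: is a linear equation tying the variables together
  - x = 2 OR y = 2: forces a choice: either x = 2 or y = 2
  - y is divisible by 4: restricts y to multiples of 4

Modular obstruction: writing y = 4y', every remaining term of the linear equation is divisible by 2, so the left side is ≡ 0 (mod 2); but the right side 3 ≡ 1 (mod 2). No integers can satisfy it.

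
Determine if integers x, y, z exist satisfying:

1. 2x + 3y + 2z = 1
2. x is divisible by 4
Yes

Take x = 0, y = 1, z = -1. Substituting into each constraint:
  (1) 2(0) + 3(1) + 2(-1) = 1 ✓
  (2) 0 = 4 × 0, remainder 0 ✓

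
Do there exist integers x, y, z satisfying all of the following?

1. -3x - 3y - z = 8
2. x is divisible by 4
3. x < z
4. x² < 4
Yes

Take x = 0, y = -3, z = 1. Substituting into each constraint:
  (1) -3(0) - 3(-3) + (-1) = 8 ✓
  (2) 0 = 4 × 0, remainder 0 ✓
  (3) 0 < 1 ✓
  (4) x² = (0)² = 0, and 0 < 4 ✓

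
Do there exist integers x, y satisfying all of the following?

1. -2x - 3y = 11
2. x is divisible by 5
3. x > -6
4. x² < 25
No

The full constraint system is jointly infeasible over the integers. Each constraint and what it forces:

  - -2x - 3y = 11: is a linear equation tying the variables together
  - x is divisible by 5: restricts x to multiples of 5
  - x > -6: bounds one variable relative to a constant
  - x² < 25: restricts x to |x| ≤ 4

The bounds confine x to {0} with 5 | x. For each value, substitute into the equation:
  • x = 0: the equation gives -3y = 11, so y would not be an integer.
Every case fails, so no integer solution exists.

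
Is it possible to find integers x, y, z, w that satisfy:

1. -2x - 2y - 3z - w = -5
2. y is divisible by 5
Yes

Take x = 2, y = 0, z = 0, w = 1. Substituting into each constraint:
  (1) -2(2) - 2(0) - 3(0) + (-1) = -5 ✓
  (2) 0 = 5 × 0, remainder 0 ✓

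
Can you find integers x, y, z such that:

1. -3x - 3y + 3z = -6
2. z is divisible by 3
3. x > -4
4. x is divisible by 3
Yes

Take x = 0, y = 2, z = 0. Substituting into each constraint:
  (1) -3(0) - 3(2) + 3(0) = -6 ✓
  (2) 0 = 3 × 0, remainder 0 ✓
  (3) 0 > -4 ✓
  (4) 0 = 3 × 0, remainder 0 ✓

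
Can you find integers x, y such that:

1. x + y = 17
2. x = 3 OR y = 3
Yes

Take x = 14, y = 3. Substituting into each constraint:
  (1) 14 + 3 = 17 ✓
  (2) y = 3, target 3 ✓ (second branch holds)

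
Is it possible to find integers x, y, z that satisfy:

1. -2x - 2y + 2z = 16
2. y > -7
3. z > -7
Yes

Take x = -2, y = -6, z = 0. Substituting into each constraint:
  (1) -2(-2) - 2(-6) + 2(0) = 16 ✓
  (2) -6 > -7 ✓
  (3) 0 > -7 ✓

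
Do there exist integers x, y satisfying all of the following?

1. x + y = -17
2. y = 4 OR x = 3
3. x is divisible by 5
No

The full constraint system is jointly infeasible over the integers. Each constraint and what it forces:

  - x + y = -17: is a linear equation tying the variables together
  - y = 4 OR x = 3: forces a choice: either y = 4 or x = 3
  - x is divisible by 5: restricts x to multiples of 5

Split on the disjunction (y = 4 OR x = 3):
  • If y = 4: with y = 4, writing x = 5x', every remaining term of the linear equation is divisible by 5, so the left side is ≡ 0 (mod 5); but the right side -21 ≡ 4 (mod 5). No integers can satisfy it.
  • If x = 3: this contradicts the divisibility constraint — 3 is not a multiple of 5.
Both branches are infeasible, so the system has no integer solution.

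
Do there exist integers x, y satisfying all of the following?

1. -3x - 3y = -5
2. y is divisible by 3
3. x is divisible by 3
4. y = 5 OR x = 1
No

Even the single constraint (-3x - 3y = -5) is infeasible over the integers.

  - -3x - 3y = -5: every term on the left is divisible by 3, so the LHS ≡ 0 (mod 3), but the RHS -5 is not — no integer solution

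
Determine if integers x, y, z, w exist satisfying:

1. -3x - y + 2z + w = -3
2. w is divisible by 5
Yes

Take x = 0, y = 1, z = -1, w = 0. Substituting into each constraint:
  (1) -3(0) + (-1) + 2(-1) + 0 = -3 ✓
  (2) 0 = 5 × 0, remainder 0 ✓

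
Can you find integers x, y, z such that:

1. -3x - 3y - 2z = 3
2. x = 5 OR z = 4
Yes

Take x = 5, y = -10, z = 6. Substituting into each constraint:
  (1) -3(5) - 3(-10) - 2(6) = 3 ✓
  (2) x = 5, target 5 ✓ (first branch holds)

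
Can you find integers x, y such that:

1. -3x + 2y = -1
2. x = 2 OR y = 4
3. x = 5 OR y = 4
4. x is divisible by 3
Yes

Take x = 3, y = 4. Substituting into each constraint:
  (1) -3(3) + 2(4) = -1 ✓
  (2) y = 4, target 4 ✓ (second branch holds)
  (3) y = 4, target 4 ✓ (second branch holds)
  (4) 3 = 3 × 1, remainder 0 ✓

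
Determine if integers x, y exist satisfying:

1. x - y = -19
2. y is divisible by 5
Yes

Take x = -19, y = 0. Substituting into each constraint:
  (1) (-19) + 0 = -19 ✓
  (2) 0 = 5 × 0, remainder 0 ✓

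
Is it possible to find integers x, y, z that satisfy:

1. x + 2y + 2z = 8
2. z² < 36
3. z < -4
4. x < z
Yes

Take x = -6, y = 12, z = -5. Substituting into each constraint:
  (1) (-6) + 2(12) + 2(-5) = 8 ✓
  (2) z² = (-5)² = 25, and 25 < 36 ✓
  (3) -5 < -4 ✓
  (4) -6 < -5 ✓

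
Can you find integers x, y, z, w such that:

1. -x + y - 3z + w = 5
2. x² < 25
Yes

Take x = 0, y = 0, z = 0, w = 5. Substituting into each constraint:
  (1) 0 + 0 - 3(0) + 5 = 5 ✓
  (2) x² = (0)² = 0, and 0 < 25 ✓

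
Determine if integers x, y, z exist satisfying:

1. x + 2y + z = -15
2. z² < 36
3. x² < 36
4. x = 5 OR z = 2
Yes

Take x = 1, y = -9, z = 2. Substituting into each constraint:
  (1) 1 + 2(-9) + 2 = -15 ✓
  (2) z² = (2)² = 4, and 4 < 36 ✓
  (3) x² = (1)² = 1, and 1 < 36 ✓
  (4) z = 2, target 2 ✓ (second branch holds)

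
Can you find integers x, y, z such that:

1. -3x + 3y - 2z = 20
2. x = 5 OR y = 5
Yes

Take x = 5, y = -1, z = -19. Substituting into each constraint:
  (1) -3(5) + 3(-1) - 2(-19) = 20 ✓
  (2) x = 5, target 5 ✓ (first branch holds)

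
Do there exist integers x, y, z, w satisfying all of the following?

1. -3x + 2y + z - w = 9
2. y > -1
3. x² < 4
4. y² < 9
Yes

Take x = 0, y = 0, z = 9, w = 0. Substituting into each constraint:
  (1) -3(0) + 2(0) + 9 + 0 = 9 ✓
  (2) 0 > -1 ✓
  (3) x² = (0)² = 0, and 0 < 4 ✓
  (4) y² = (0)² = 0, and 0 < 9 ✓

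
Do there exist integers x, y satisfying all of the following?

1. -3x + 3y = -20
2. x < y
No

Even the single constraint (-3x + 3y = -20) is infeasible over the integers.

  - -3x + 3y = -20: every term on the left is divisible by 3, so the LHS ≡ 0 (mod 3), but the RHS -20 is not — no integer solution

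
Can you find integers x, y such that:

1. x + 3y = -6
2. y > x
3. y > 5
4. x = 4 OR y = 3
No

A contradictory subset is {x + 3y = -6, y > 5, x = 4 OR y = 3}. No integer assignment can satisfy these jointly:

  - x + 3y = -6: is a linear equation tying the variables together
  - y > 5: bounds one variable relative to a constant
  - x = 4 OR y = 3: forces a choice: either x = 4 or y = 3

Split on the disjunction (x = 4 OR y = 3):
  • If x = 4: with x = 4, every remaining term of the linear equation is divisible by 3, so the left side is ≡ 0 (mod 3); but the right side -10 ≡ 2 (mod 3). No integers can satisfy it.
  • If y = 3: this contradicts the bound y ≥ 6.
Both branches are infeasible, so the system has no integer solution.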